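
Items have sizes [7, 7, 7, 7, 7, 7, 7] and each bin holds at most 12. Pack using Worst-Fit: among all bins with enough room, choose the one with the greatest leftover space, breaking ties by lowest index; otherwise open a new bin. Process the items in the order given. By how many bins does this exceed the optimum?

Worst-Fit: [7] [7] [7] [7] [7] [7] [7] → 7 bins.
7 items exceed 6 (half the capacity), and no two of those can share a bin, so at least 7 bins are needed.
So 7 is already optimal.

0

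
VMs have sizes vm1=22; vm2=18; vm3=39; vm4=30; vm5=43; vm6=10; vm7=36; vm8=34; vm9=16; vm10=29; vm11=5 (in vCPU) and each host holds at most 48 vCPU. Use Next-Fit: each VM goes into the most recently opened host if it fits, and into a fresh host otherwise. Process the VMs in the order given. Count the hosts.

Put vm1 (22 vCPU) in host 1; 26 vCPU remain.
Put vm2 (18 vCPU) in host 1; 8 vCPU remain.
Put vm3 (39 vCPU) in host 2; 9 vCPU remain.
Put vm4 (30 vCPU) in host 3; 18 vCPU remain.
Put vm5 (43 vCPU) in host 4; 5 vCPU remain.
Put vm6 (10 vCPU) in host 5; 38 vCPU remain.
Put vm7 (36 vCPU) in host 5; 2 vCPU remain.
Put vm8 (34 vCPU) in host 6; 14 vCPU remain.
Put vm9 (16 vCPU) in host 7; 32 vCPU remain.
Put vm10 (29 vCPU) in host 7; 3 vCPU remain.
Put vm11 (5 vCPU) in host 8; 43 vCPU remain.
Final hosts: [22,18] [39] [30] [43] [10,36] [34] [16,29] [5].

8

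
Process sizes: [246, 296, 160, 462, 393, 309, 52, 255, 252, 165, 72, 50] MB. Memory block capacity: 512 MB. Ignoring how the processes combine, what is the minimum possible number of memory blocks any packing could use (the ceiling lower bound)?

6 memory blocks

Total size = 246 + 296 + 160 + 462 + 393 + 309 + 52 + 255 + 252 + 165 + 72 + 50 = 2712 MB.
⌈2712 / 512⌉ = 6.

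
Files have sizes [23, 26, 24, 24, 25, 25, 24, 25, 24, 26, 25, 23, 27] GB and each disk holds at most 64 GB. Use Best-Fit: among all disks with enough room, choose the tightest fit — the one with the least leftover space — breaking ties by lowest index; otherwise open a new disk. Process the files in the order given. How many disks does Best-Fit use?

7

disk 1: place 23 GB, 41 GB left
disk 1: place 26 GB, 15 GB left
disk 2: place 24 GB, 40 GB left
disk 2: place 24 GB, 16 GB left
disk 3: place 25 GB, 39 GB left
disk 3: place 25 GB, 14 GB left
disk 4: place 24 GB, 40 GB left
disk 4: place 25 GB, 15 GB left
disk 5: place 24 GB, 40 GB left
disk 5: place 26 GB, 14 GB left
disk 6: place 25 GB, 39 GB left
disk 6: place 23 GB, 16 GB left
disk 7: place 27 GB, 37 GB left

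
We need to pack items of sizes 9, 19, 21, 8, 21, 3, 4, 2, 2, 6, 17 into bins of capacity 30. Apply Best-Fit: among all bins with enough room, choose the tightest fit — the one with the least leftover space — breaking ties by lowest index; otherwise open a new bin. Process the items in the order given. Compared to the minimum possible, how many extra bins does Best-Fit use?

0

Best-Fit: [9,19,2] [21,8] [21,3,4,2] [6,17] → 4 bins.
Total size 112; any packing needs at least ⌈112/30⌉ = 4 bins.
So 4 is already optimal.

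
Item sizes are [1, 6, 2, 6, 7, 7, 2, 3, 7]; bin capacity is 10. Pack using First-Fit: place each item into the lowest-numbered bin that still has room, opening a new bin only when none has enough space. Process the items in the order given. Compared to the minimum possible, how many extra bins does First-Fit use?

0

First-Fit: [1,6,2] [6,2] [7,3] [7] [7] → 5 bins.
Total size 41; any packing needs at least ⌈41/10⌉ = 5 bins.
So 5 is already optimal.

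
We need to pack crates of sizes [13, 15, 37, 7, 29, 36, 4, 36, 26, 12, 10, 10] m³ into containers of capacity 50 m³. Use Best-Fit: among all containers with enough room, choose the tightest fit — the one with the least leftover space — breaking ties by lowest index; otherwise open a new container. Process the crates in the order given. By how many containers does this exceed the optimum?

Best-Fit: [13,15] [37,7,4] [29,10] [36,12] [36,10] [26] → 6 containers.
Total size 235 m³; any packing needs at least ⌈235/50⌉ = 5 containers.
An optimal packing achieves that bound: [37,13] [36,12] [36,10,4] [29,15] [26,10,7] → 5 containers.
Excess: 6 − 5 = 1.

1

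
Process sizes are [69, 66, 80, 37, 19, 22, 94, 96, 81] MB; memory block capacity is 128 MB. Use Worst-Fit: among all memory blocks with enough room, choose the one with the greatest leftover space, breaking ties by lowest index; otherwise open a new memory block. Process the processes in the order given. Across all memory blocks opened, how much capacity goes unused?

204

Put 69 MB in memory block 1; 59 MB remain.
Put 66 MB in memory block 2; 62 MB remain.
Put 80 MB in memory block 3; 48 MB remain.
Put 37 MB in memory block 2; 25 MB remain.
Put 19 MB in memory block 1; 40 MB remain.
Put 22 MB in memory block 3; 26 MB remain.
Put 94 MB in memory block 4; 34 MB remain.
Put 96 MB in memory block 5; 32 MB remain.
Put 81 MB in memory block 6; 47 MB remain.
6 memory blocks × 128 MB = 768 MB; used 564 MB; unused 204 MB.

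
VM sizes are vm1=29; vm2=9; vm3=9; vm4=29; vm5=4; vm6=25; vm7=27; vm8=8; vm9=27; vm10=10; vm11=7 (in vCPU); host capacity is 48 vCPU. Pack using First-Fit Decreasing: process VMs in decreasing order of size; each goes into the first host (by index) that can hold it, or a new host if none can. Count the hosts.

5 hosts

Sorted descending: 29, 29, 27, 27, 25, 10, 9, 9, 8, 7, 4.
host 1: place 29 vCPU, 19 vCPU left
host 2: place 29 vCPU, 19 vCPU left
host 3: place 27 vCPU, 21 vCPU left
host 4: place 27 vCPU, 21 vCPU left
host 5: place 25 vCPU, 23 vCPU left
host 1: place 10 vCPU, 9 vCPU left
host 1: place 9 vCPU, 0 vCPU left
host 2: place 9 vCPU, 10 vCPU left
host 2: place 8 vCPU, 2 vCPU left
host 3: place 7 vCPU, 14 vCPU left
host 3: place 4 vCPU, 10 vCPU left
Final hosts: [29,10,9] [29,9,8] [27,7,4] [27] [25].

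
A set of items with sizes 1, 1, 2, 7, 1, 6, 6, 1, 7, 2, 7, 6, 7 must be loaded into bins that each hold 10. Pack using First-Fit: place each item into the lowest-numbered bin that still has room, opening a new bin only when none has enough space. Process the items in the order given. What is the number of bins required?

8

Put 1 in bin 1; 9 remain.
Put 1 in bin 1; 8 remain.
Put 2 in bin 1; 6 remain.
Put 7 in bin 2; 3 remain.
Put 1 in bin 1; 5 remain.
Put 6 in bin 3; 4 remain.
Put 6 in bin 4; 4 remain.
Put 1 in bin 1; 4 remain.
Put 7 in bin 5; 3 remain.
Put 2 in bin 1; 2 remain.
Put 7 in bin 6; 3 remain.
Put 6 in bin 7; 4 remain.
Put 7 in bin 8; 3 remain.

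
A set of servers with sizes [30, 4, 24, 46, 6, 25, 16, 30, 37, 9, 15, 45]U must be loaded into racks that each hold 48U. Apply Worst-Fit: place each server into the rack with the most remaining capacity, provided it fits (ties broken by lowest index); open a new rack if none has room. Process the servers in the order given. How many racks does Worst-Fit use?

rack 1: place 30U, 18U left
rack 1: place 4U, 14U left
rack 2: place 24U, 24U left
rack 3: place 46U, 2U left
rack 2: place 6U, 18U left
rack 4: place 25U, 23U left
rack 4: place 16U, 7U left
rack 5: place 30U, 18U left
rack 6: place 37U, 11U left
rack 2: place 9U, 9U left
rack 5: place 15U, 3U left
rack 7: place 45U, 3U left

7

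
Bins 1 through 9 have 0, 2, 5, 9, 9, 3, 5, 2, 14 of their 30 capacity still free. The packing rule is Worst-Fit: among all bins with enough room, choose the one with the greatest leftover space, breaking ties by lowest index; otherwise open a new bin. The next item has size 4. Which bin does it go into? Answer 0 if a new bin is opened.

Bins with room: bin 3 (5), bin 4 (9), bin 5 (9), bin 7 (5), bin 9 (14).
Most room is bin 9 with 14 free.

9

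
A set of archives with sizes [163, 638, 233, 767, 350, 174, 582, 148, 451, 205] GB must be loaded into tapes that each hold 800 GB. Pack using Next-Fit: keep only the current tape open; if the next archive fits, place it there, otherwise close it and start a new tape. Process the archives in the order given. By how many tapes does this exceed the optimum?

Next-Fit: [163] [638] [233] [767] [350,174] [582,148] [451,205] → 7 tapes.
Total size 3711 GB; any packing needs at least ⌈3711/800⌉ = 5 tapes.
An optimal packing achieves that bound: [767] [638,148] [582,205] [451,233] [350,174,163] → 5 tapes.
Excess: 7 − 5 = 2.

2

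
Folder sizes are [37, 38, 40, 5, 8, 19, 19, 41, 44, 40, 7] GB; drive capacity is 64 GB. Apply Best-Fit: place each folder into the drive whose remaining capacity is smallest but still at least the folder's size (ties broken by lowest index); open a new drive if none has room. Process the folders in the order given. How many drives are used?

37 GB → drive 1 (remaining 27 GB)
38 GB → drive 2 (remaining 26 GB)
40 GB → drive 3 (remaining 24 GB)
5 GB → drive 3 (remaining 19 GB)
8 GB → drive 3 (remaining 11 GB)
19 GB → drive 2 (remaining 7 GB)
19 GB → drive 1 (remaining 8 GB)
41 GB → drive 4 (remaining 23 GB)
44 GB → drive 5 (remaining 20 GB)
40 GB → drive 6 (remaining 24 GB)
7 GB → drive 2 (remaining 0 GB)
Final drives: [37,19] [38,19,7] [40,5,8] [41] [44] [40].

6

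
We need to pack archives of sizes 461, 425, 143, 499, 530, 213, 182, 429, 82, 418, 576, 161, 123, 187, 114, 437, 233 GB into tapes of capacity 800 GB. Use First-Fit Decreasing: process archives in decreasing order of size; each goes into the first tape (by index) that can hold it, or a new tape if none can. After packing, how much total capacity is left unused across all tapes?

1187

Sorted descending: 576, 530, 499, 461, 437, 429, 425, 418, 233, 213, 187, 182, 161, 143, 123, 114, 82.
tape 1: place 576 GB, 224 GB left
tape 2: place 530 GB, 270 GB left
tape 3: place 499 GB, 301 GB left
tape 4: place 461 GB, 339 GB left
tape 5: place 437 GB, 363 GB left
tape 6: place 429 GB, 371 GB left
tape 7: place 425 GB, 375 GB left
tape 8: place 418 GB, 382 GB left
tape 2: place 233 GB, 37 GB left
tape 1: place 213 GB, 11 GB left
tape 3: place 187 GB, 114 GB left
tape 4: place 182 GB, 157 GB left
tape 5: place 161 GB, 202 GB left
tape 4: place 143 GB, 14 GB left
tape 5: place 123 GB, 79 GB left
tape 3: place 114 GB, 0 GB left
tape 6: place 82 GB, 289 GB left
8 tapes × 800 GB = 6400 GB; used 5213 GB; unused 1187 GB.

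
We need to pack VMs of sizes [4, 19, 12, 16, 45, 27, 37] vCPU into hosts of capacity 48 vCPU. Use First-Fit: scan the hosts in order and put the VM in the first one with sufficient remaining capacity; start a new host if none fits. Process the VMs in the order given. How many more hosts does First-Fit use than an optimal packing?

First-Fit: [4,19,12] [16,27] [45] [37] → 4 hosts.
Total size 160 vCPU; any packing needs at least ⌈160/48⌉ = 4 hosts.
So 4 is already optimal.

0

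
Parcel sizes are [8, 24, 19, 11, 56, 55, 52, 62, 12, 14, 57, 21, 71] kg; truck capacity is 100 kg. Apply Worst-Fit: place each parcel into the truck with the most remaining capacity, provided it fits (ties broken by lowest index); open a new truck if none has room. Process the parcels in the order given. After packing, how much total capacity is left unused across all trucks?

238

8 kg → truck 1 (remaining 92 kg)
24 kg → truck 1 (remaining 68 kg)
19 kg → truck 1 (remaining 49 kg)
11 kg → truck 1 (remaining 38 kg)
56 kg → truck 2 (remaining 44 kg)
55 kg → truck 3 (remaining 45 kg)
52 kg → truck 4 (remaining 48 kg)
62 kg → truck 5 (remaining 38 kg)
12 kg → truck 4 (remaining 36 kg)
14 kg → truck 3 (remaining 31 kg)
57 kg → truck 6 (remaining 43 kg)
21 kg → truck 2 (remaining 23 kg)
71 kg → truck 7 (remaining 29 kg)
7 trucks × 100 kg = 700 kg; used 462 kg; unused 238 kg.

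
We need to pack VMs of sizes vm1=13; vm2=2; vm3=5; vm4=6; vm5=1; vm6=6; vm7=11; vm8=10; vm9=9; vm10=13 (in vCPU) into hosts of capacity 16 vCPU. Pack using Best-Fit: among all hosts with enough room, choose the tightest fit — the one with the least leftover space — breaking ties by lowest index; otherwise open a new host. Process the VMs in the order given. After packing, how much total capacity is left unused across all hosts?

20

Put vm1 (13 vCPU) in host 1; 3 vCPU remain.
Put vm2 (2 vCPU) in host 1; 1 vCPU remain.
Put vm3 (5 vCPU) in host 2; 11 vCPU remain.
Put vm4 (6 vCPU) in host 2; 5 vCPU remain.
Put vm5 (1 vCPU) in host 1; 0 vCPU remain.
Put vm6 (6 vCPU) in host 3; 10 vCPU remain.
Put vm7 (11 vCPU) in host 4; 5 vCPU remain.
Put vm8 (10 vCPU) in host 3; 0 vCPU remain.
Put vm9 (9 vCPU) in host 5; 7 vCPU remain.
Put vm10 (13 vCPU) in host 6; 3 vCPU remain.
6 hosts × 16 vCPU = 96 vCPU; used 76 vCPU; unused 20 vCPU.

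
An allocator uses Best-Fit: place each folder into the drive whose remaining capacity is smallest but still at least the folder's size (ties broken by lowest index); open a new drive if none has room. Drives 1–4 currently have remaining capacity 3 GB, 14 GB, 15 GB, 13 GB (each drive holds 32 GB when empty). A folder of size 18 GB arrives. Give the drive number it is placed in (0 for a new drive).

0

No drive has ≥ 18 GB free, so a new drive is opened.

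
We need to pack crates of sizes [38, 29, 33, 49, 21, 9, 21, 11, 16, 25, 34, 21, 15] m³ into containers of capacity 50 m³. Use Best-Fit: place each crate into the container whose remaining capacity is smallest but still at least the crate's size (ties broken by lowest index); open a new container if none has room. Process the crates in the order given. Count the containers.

7

container 1: place 38 m³, 12 m³ left
container 2: place 29 m³, 21 m³ left
container 3: place 33 m³, 17 m³ left
container 4: place 49 m³, 1 m³ left
container 2: place 21 m³, 0 m³ left
container 1: place 9 m³, 3 m³ left
container 5: place 21 m³, 29 m³ left
container 3: place 11 m³, 6 m³ left
container 5: place 16 m³, 13 m³ left
container 6: place 25 m³, 25 m³ left
container 7: place 34 m³, 16 m³ left
container 6: place 21 m³, 4 m³ left
container 7: place 15 m³, 1 m³ left
Final containers: [38,9] [29,21] [33,11] [49] [21,16] [25,21] [34,15].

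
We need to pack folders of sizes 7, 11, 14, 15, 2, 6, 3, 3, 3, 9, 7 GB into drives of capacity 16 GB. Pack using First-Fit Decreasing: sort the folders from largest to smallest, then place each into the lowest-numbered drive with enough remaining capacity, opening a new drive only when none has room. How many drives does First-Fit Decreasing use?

6

Sorted descending: 15, 14, 11, 9, 7, 7, 6, 3, 3, 3, 2.
Put 15 GB in drive 1; 1 GB remain.
Put 14 GB in drive 2; 2 GB remain.
Put 11 GB in drive 3; 5 GB remain.
Put 9 GB in drive 4; 7 GB remain.
Put 7 GB in drive 4; 0 GB remain.
Put 7 GB in drive 5; 9 GB remain.
Put 6 GB in drive 5; 3 GB remain.
Put 3 GB in drive 3; 2 GB remain.
Put 3 GB in drive 5; 0 GB remain.
Put 3 GB in drive 6; 13 GB remain.
Put 2 GB in drive 2; 0 GB remain.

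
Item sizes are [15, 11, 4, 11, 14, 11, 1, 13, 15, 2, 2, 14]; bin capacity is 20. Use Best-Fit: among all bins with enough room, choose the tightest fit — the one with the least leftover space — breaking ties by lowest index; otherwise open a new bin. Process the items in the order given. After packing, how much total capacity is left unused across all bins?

47

bin 1: place 15, 5 left
bin 2: place 11, 9 left
bin 1: place 4, 1 left
bin 3: place 11, 9 left
bin 4: place 14, 6 left
bin 5: place 11, 9 left
bin 1: place 1, 0 left
bin 6: place 13, 7 left
bin 7: place 15, 5 left
bin 7: place 2, 3 left
bin 7: place 2, 1 left
bin 8: place 14, 6 left
8 bins × 20 = 160; used 113; unused 47.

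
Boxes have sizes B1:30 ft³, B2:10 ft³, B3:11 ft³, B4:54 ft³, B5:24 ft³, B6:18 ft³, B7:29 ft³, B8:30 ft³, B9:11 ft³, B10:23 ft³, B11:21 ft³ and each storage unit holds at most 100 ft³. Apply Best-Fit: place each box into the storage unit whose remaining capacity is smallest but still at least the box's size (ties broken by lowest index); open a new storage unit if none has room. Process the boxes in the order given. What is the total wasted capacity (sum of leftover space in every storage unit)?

Put B1 (30 ft³) in storage unit 1; 70 ft³ remain.
Put B2 (10 ft³) in storage unit 1; 60 ft³ remain.
Put B3 (11 ft³) in storage unit 1; 49 ft³ remain.
Put B4 (54 ft³) in storage unit 2; 46 ft³ remain.
Put B5 (24 ft³) in storage unit 2; 22 ft³ remain.
Put B6 (18 ft³) in storage unit 2; 4 ft³ remain.
Put B7 (29 ft³) in storage unit 1; 20 ft³ remain.
Put B8 (30 ft³) in storage unit 3; 70 ft³ remain.
Put B9 (11 ft³) in storage unit 1; 9 ft³ remain.
Put B10 (23 ft³) in storage unit 3; 47 ft³ remain.
Put B11 (21 ft³) in storage unit 3; 26 ft³ remain.
3 storage units × 100 ft³ = 300 ft³; used 261 ft³; unused 39 ft³.

39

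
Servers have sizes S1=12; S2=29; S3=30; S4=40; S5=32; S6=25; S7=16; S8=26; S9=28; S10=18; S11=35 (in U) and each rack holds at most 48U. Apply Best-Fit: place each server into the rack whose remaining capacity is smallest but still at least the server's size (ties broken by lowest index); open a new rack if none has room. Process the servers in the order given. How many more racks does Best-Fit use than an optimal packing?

Best-Fit: [12,29] [30,18] [40] [32,16] [25] [26] [28] [35] → 8 racks.
8 servers exceed 24U (half the capacity), and no two of those can share a rack, so at least 8 racks are needed.
So 8 is already optimal.

0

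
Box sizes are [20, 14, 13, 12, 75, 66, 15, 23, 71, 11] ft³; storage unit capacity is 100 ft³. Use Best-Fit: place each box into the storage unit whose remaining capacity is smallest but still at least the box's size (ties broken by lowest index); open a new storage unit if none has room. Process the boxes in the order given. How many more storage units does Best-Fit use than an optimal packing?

0

Best-Fit: [20,14,13,12] [75,15] [66,23,11] [71] → 4 storage units.
Total size 320 ft³; any packing needs at least ⌈320/100⌉ = 4 storage units.
So 4 is already optimal.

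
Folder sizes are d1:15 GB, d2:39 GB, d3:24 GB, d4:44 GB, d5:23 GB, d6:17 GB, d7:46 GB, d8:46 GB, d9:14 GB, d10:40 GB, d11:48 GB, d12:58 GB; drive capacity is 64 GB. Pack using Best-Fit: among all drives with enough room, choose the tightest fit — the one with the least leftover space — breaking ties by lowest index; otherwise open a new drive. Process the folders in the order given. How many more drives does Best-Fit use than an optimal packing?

1

Best-Fit: [15,39] [24,23,17] [44] [46,14] [46] [40] [48] [58] → 8 drives.
Total size 414 GB; any packing needs at least ⌈414/64⌉ = 7 drives.
An optimal packing achieves that bound: [58] [48,15] [46,17] [46,14] [44] [40,24] [39,23] → 7 drives.
Excess: 8 − 7 = 1.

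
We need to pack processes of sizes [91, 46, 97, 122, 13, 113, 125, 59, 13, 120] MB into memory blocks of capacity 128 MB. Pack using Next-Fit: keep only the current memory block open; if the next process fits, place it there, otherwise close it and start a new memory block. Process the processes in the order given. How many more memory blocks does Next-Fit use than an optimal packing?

Next-Fit: [91] [46] [97] [122] [13,113] [125] [59,13] [120] → 8 memory blocks.
Total size 799 MB; any packing needs at least ⌈799/128⌉ = 7 memory blocks.
An optimal packing achieves that bound: [125] [122] [120] [113,13] [97,13] [91] [59,46] → 7 memory blocks.
Excess: 8 − 7 = 1.

1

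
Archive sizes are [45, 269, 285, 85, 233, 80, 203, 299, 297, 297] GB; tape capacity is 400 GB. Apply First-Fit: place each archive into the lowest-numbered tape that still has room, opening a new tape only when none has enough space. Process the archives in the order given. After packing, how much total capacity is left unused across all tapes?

tape 1: place 45 GB, 355 GB left
tape 1: place 269 GB, 86 GB left
tape 2: place 285 GB, 115 GB left
tape 1: place 85 GB, 1 GB left
tape 3: place 233 GB, 167 GB left
tape 2: place 80 GB, 35 GB left
tape 4: place 203 GB, 197 GB left
tape 5: place 299 GB, 101 GB left
tape 6: place 297 GB, 103 GB left
tape 7: place 297 GB, 103 GB left
7 tapes × 400 GB = 2800 GB; used 2093 GB; unused 707 GB.

707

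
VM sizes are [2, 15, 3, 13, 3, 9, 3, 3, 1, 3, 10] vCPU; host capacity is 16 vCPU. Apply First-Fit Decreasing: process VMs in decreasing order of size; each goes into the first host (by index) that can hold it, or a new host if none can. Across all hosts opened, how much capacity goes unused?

15

Sorted descending: 15, 13, 10, 9, 3, 3, 3, 3, 3, 2, 1.
host 1: place 15 vCPU, 1 vCPU left
host 2: place 13 vCPU, 3 vCPU left
host 3: place 10 vCPU, 6 vCPU left
host 4: place 9 vCPU, 7 vCPU left
host 2: place 3 vCPU, 0 vCPU left
host 3: place 3 vCPU, 3 vCPU left
host 3: place 3 vCPU, 0 vCPU left
host 4: place 3 vCPU, 4 vCPU left
host 4: place 3 vCPU, 1 vCPU left
host 5: place 2 vCPU, 14 vCPU left
host 1: place 1 vCPU, 0 vCPU left
5 hosts × 16 vCPU = 80 vCPU; used 65 vCPU; unused 15 vCPU.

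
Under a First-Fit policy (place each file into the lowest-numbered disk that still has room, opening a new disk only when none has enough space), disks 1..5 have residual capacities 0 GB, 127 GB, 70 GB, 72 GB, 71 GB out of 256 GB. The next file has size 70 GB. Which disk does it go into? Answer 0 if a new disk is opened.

2

Disks with room: disk 2 (127 GB), disk 3 (70 GB), disk 4 (72 GB), disk 5 (71 GB).
The first with room is disk 2.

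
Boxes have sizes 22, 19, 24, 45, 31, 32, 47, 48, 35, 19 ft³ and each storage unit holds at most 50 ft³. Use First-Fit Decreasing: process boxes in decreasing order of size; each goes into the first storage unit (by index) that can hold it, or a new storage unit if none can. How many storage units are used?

Sorted descending: 48, 47, 45, 35, 32, 31, 24, 22, 19, 19.
storage unit 1: place 48 ft³, 2 ft³ left
storage unit 2: place 47 ft³, 3 ft³ left
storage unit 3: place 45 ft³, 5 ft³ left
storage unit 4: place 35 ft³, 15 ft³ left
storage unit 5: place 32 ft³, 18 ft³ left
storage unit 6: place 31 ft³, 19 ft³ left
storage unit 7: place 24 ft³, 26 ft³ left
storage unit 7: place 22 ft³, 4 ft³ left
storage unit 6: place 19 ft³, 0 ft³ left
storage unit 8: place 19 ft³, 31 ft³ left
Final storage units: [48] [47] [45] [35] [32] [31,19] [24,22] [19].

8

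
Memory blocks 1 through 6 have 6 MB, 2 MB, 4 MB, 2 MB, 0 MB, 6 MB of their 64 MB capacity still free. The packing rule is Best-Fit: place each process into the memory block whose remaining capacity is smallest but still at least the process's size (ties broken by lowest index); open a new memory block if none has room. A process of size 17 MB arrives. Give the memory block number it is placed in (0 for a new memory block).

0

No memory block has ≥ 17 MB free, so a new memory block is opened.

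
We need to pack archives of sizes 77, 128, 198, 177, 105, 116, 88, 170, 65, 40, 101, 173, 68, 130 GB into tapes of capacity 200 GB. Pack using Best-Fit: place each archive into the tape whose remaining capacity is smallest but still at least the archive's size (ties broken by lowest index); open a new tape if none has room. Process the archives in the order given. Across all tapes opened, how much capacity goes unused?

164

Put 77 GB in tape 1; 123 GB remain.
Put 128 GB in tape 2; 72 GB remain.
Put 198 GB in tape 3; 2 GB remain.
Put 177 GB in tape 4; 23 GB remain.
Put 105 GB in tape 1; 18 GB remain.
Put 116 GB in tape 5; 84 GB remain.
Put 88 GB in tape 6; 112 GB remain.
Put 170 GB in tape 7; 30 GB remain.
Put 65 GB in tape 2; 7 GB remain.
Put 40 GB in tape 5; 44 GB remain.
Put 101 GB in tape 6; 11 GB remain.
Put 173 GB in tape 8; 27 GB remain.
Put 68 GB in tape 9; 132 GB remain.
Put 130 GB in tape 9; 2 GB remain.
9 tapes × 200 GB = 1800 GB; used 1636 GB; unused 164 GB.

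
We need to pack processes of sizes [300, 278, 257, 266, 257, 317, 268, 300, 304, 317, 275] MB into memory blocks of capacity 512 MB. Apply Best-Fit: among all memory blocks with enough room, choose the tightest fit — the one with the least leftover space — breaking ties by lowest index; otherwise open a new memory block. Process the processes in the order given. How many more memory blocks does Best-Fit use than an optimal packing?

Best-Fit: [300] [278] [257] [266] [257] [317] [268] [300] [304] [317] [275] → 11 memory blocks.
11 processes exceed 256 MB (half the capacity), and no two of those can share a memory block, so at least 11 memory blocks are needed.
So 11 is already optimal.

0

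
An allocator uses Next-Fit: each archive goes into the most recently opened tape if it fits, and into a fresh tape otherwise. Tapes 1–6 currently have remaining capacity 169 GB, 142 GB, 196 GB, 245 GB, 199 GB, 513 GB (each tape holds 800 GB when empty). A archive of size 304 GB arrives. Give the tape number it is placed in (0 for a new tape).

6

Next-Fit only looks at tape 6, which has 513 GB free.
304 GB fits there.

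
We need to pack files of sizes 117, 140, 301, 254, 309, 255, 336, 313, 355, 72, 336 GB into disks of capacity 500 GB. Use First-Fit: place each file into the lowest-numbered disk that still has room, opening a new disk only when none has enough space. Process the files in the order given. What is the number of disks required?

disk 1: place 117 GB, 383 GB left
disk 1: place 140 GB, 243 GB left
disk 2: place 301 GB, 199 GB left
disk 3: place 254 GB, 246 GB left
disk 4: place 309 GB, 191 GB left
disk 5: place 255 GB, 245 GB left
disk 6: place 336 GB, 164 GB left
disk 7: place 313 GB, 187 GB left
disk 8: place 355 GB, 145 GB left
disk 1: place 72 GB, 171 GB left
disk 9: place 336 GB, 164 GB left

9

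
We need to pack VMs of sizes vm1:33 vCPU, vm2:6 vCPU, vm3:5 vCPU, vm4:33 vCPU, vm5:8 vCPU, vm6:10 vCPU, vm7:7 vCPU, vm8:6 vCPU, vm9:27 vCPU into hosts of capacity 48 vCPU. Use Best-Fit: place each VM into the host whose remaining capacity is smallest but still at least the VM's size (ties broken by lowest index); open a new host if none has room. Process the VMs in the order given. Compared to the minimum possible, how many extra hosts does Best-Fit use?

Best-Fit: [33,6,5] [33,8,7] [10,6,27] → 3 hosts.
Total size 135 vCPU; any packing needs at least ⌈135/48⌉ = 3 hosts.
So 3 is already optimal.

0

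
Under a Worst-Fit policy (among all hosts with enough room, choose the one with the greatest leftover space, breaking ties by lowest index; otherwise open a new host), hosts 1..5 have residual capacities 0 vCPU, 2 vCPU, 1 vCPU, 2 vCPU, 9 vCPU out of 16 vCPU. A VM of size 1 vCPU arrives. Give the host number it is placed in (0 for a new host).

5

Hosts with room: host 2 (2 vCPU), host 3 (1 vCPU), host 4 (2 vCPU), host 5 (9 vCPU).
Most room is host 5 with 9 vCPU free.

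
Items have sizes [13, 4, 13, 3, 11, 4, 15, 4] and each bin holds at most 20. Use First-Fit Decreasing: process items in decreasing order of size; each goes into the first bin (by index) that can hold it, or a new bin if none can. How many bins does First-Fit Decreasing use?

Sorted descending: 15, 13, 13, 11, 4, 4, 4, 3.
bin 1: place 15, 5 left
bin 2: place 13, 7 left
bin 3: place 13, 7 left
bin 4: place 11, 9 left
bin 1: place 4, 1 left
bin 2: place 4, 3 left
bin 3: place 4, 3 left
bin 2: place 3, 0 left

4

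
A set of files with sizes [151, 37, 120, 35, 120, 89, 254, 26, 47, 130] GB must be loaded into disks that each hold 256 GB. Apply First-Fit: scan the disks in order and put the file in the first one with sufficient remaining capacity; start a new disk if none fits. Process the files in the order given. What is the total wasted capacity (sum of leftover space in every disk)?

271

151 GB → disk 1 (remaining 105 GB)
37 GB → disk 1 (remaining 68 GB)
120 GB → disk 2 (remaining 136 GB)
35 GB → disk 1 (remaining 33 GB)
120 GB → disk 2 (remaining 16 GB)
89 GB → disk 3 (remaining 167 GB)
254 GB → disk 4 (remaining 2 GB)
26 GB → disk 1 (remaining 7 GB)
47 GB → disk 3 (remaining 120 GB)
130 GB → disk 5 (remaining 126 GB)
5 disks × 256 GB = 1280 GB; used 1009 GB; unused 271 GB.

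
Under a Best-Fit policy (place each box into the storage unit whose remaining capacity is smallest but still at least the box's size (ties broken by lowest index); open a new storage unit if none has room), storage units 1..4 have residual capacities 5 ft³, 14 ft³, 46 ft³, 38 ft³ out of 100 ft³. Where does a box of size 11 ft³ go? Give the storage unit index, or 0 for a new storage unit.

2

Storage units with room: storage unit 2 (14 ft³), storage unit 3 (46 ft³), storage unit 4 (38 ft³).
Tightest fit is storage unit 2 with 14 ft³ free.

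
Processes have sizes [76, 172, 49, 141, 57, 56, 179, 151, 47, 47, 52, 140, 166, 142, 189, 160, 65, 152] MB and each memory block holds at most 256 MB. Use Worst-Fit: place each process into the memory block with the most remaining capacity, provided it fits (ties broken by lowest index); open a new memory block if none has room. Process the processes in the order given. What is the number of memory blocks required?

memory block 1: place 76 MB, 180 MB left
memory block 1: place 172 MB, 8 MB left
memory block 2: place 49 MB, 207 MB left
memory block 2: place 141 MB, 66 MB left
memory block 2: place 57 MB, 9 MB left
memory block 3: place 56 MB, 200 MB left
memory block 3: place 179 MB, 21 MB left
memory block 4: place 151 MB, 105 MB left
memory block 4: place 47 MB, 58 MB left
memory block 4: place 47 MB, 11 MB left
memory block 5: place 52 MB, 204 MB left
memory block 5: place 140 MB, 64 MB left
memory block 6: place 166 MB, 90 MB left
memory block 7: place 142 MB, 114 MB left
memory block 8: place 189 MB, 67 MB left
memory block 9: place 160 MB, 96 MB left
memory block 7: place 65 MB, 49 MB left
memory block 10: place 152 MB, 104 MB left

10 memory blocks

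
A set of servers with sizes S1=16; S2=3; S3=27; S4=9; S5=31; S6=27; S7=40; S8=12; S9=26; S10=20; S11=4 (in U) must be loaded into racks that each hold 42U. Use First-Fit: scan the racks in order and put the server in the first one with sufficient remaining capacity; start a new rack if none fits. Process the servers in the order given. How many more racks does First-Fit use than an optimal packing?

First-Fit: [16,3,9,12] [27,4] [31] [27] [40] [26] [20] → 7 racks.
Total size 215U; any packing needs at least ⌈215/42⌉ = 6 racks.
An optimal packing achieves that bound: [40] [31,9] [27,12,3] [27,4] [26,16] [20] → 6 racks.
Excess: 7 − 6 = 1.

1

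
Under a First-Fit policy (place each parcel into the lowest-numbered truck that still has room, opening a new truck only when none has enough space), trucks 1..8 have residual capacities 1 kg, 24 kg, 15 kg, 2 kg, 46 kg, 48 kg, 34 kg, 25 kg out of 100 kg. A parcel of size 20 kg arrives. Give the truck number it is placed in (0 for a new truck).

Trucks with room: truck 2 (24 kg), truck 5 (46 kg), truck 6 (48 kg), truck 7 (34 kg), truck 8 (25 kg).
The first with room is truck 2.

2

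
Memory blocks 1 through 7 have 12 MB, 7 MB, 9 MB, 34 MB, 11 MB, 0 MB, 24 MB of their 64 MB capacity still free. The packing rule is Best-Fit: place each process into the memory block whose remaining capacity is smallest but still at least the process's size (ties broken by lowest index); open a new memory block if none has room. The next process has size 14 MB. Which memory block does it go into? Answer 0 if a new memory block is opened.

Memory blocks with room: memory block 4 (34 MB), memory block 7 (24 MB).
Tightest fit is memory block 7 with 24 MB free.

7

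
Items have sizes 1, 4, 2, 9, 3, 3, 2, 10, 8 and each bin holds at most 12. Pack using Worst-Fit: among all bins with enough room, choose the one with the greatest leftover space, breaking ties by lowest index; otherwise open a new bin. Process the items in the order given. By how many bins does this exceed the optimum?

0

Worst-Fit: [1,4,2,3,2] [9,3] [10] [8] → 4 bins.
Total size 42; any packing needs at least ⌈42/12⌉ = 4 bins.
So 4 is already optimal.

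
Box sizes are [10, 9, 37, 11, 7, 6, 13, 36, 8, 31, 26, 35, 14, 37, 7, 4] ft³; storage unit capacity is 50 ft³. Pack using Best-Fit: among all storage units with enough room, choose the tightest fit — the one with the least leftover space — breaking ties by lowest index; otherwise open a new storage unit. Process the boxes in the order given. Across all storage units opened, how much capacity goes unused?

59

Put 10 ft³ in storage unit 1; 40 ft³ remain.
Put 9 ft³ in storage unit 1; 31 ft³ remain.
Put 37 ft³ in storage unit 2; 13 ft³ remain.
Put 11 ft³ in storage unit 2; 2 ft³ remain.
Put 7 ft³ in storage unit 1; 24 ft³ remain.
Put 6 ft³ in storage unit 1; 18 ft³ remain.
Put 13 ft³ in storage unit 1; 5 ft³ remain.
Put 36 ft³ in storage unit 3; 14 ft³ remain.
Put 8 ft³ in storage unit 3; 6 ft³ remain.
Put 31 ft³ in storage unit 4; 19 ft³ remain.
Put 26 ft³ in storage unit 5; 24 ft³ remain.
Put 35 ft³ in storage unit 6; 15 ft³ remain.
Put 14 ft³ in storage unit 6; 1 ft³ remain.
Put 37 ft³ in storage unit 7; 13 ft³ remain.
Put 7 ft³ in storage unit 7; 6 ft³ remain.
Put 4 ft³ in storage unit 1; 1 ft³ remain.
7 storage units × 50 ft³ = 350 ft³; used 291 ft³; unused 59 ft³.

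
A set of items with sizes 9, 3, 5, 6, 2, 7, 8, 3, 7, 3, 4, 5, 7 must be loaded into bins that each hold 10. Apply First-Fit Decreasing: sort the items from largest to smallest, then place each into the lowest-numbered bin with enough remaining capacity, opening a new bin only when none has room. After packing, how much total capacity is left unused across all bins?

Sorted descending: 9, 8, 7, 7, 7, 6, 5, 5, 4, 3, 3, 3, 2.
9 → bin 1 (remaining 1)
8 → bin 2 (remaining 2)
7 → bin 3 (remaining 3)
7 → bin 4 (remaining 3)
7 → bin 5 (remaining 3)
6 → bin 6 (remaining 4)
5 → bin 7 (remaining 5)
5 → bin 7 (remaining 0)
4 → bin 6 (remaining 0)
3 → bin 3 (remaining 0)
3 → bin 4 (remaining 0)
3 → bin 5 (remaining 0)
2 → bin 2 (remaining 0)
7 bins × 10 = 70; used 69; unused 1.

1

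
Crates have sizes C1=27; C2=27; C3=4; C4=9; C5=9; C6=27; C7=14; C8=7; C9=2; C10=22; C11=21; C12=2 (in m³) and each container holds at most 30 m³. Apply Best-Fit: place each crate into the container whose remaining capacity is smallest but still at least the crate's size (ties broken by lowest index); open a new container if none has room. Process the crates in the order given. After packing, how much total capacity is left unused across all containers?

39

C1 (27 m³) → container 1 (remaining 3 m³)
C2 (27 m³) → container 2 (remaining 3 m³)
C3 (4 m³) → container 3 (remaining 26 m³)
C4 (9 m³) → container 3 (remaining 17 m³)
C5 (9 m³) → container 3 (remaining 8 m³)
C6 (27 m³) → container 4 (remaining 3 m³)
C7 (14 m³) → container 5 (remaining 16 m³)
C8 (7 m³) → container 3 (remaining 1 m³)
C9 (2 m³) → container 1 (remaining 1 m³)
C10 (22 m³) → container 6 (remaining 8 m³)
C11 (21 m³) → container 7 (remaining 9 m³)
C12 (2 m³) → container 2 (remaining 1 m³)
7 containers × 30 m³ = 210 m³; used 171 m³; unused 39 m³.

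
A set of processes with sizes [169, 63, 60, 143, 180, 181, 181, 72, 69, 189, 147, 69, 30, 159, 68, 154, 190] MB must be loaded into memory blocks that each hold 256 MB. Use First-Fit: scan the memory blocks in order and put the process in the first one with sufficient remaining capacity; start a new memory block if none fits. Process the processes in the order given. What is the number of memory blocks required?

10

Put 169 MB in memory block 1; 87 MB remain.
Put 63 MB in memory block 1; 24 MB remain.
Put 60 MB in memory block 2; 196 MB remain.
Put 143 MB in memory block 2; 53 MB remain.
Put 180 MB in memory block 3; 76 MB remain.
Put 181 MB in memory block 4; 75 MB remain.
Put 181 MB in memory block 5; 75 MB remain.
Put 72 MB in memory block 3; 4 MB remain.
Put 69 MB in memory block 4; 6 MB remain.
Put 189 MB in memory block 6; 67 MB remain.
Put 147 MB in memory block 7; 109 MB remain.
Put 69 MB in memory block 5; 6 MB remain.
Put 30 MB in memory block 2; 23 MB remain.
Put 159 MB in memory block 8; 97 MB remain.
Put 68 MB in memory block 7; 41 MB remain.
Put 154 MB in memory block 9; 102 MB remain.
Put 190 MB in memory block 10; 66 MB remain.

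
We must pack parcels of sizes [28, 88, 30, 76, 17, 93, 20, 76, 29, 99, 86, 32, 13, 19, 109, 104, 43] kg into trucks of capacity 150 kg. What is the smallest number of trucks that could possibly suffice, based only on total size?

Total size = 28 + 88 + 30 + 76 + 17 + 93 + 20 + 76 + 29 + 99 + 86 + 32 + 13 + 19 + 109 + 104 + 43 = 962 kg.
⌈962 / 150⌉ = 7.

7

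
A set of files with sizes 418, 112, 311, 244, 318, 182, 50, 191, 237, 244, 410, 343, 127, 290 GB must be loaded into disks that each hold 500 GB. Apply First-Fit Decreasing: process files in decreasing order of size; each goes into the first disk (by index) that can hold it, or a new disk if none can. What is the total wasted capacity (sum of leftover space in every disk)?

Sorted descending: 418, 410, 343, 318, 311, 290, 244, 244, 237, 191, 182, 127, 112, 50.
418 GB → disk 1 (remaining 82 GB)
410 GB → disk 2 (remaining 90 GB)
343 GB → disk 3 (remaining 157 GB)
318 GB → disk 4 (remaining 182 GB)
311 GB → disk 5 (remaining 189 GB)
290 GB → disk 6 (remaining 210 GB)
244 GB → disk 7 (remaining 256 GB)
244 GB → disk 7 (remaining 12 GB)
237 GB → disk 8 (remaining 263 GB)
191 GB → disk 6 (remaining 19 GB)
182 GB → disk 4 (remaining 0 GB)
127 GB → disk 3 (remaining 30 GB)
112 GB → disk 5 (remaining 77 GB)
50 GB → disk 1 (remaining 32 GB)
8 disks × 500 GB = 4000 GB; used 3477 GB; unused 523 GB.

523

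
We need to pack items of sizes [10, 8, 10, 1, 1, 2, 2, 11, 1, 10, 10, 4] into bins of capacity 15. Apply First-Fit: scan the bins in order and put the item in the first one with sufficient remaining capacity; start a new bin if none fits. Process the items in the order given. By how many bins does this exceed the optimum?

First-Fit: [10,1,1,2,1] [8,2,4] [10] [11] [10] [10] → 6 bins.
6 items exceed 7.5 (half the capacity), and no two of those can share a bin, so at least 6 bins are needed.
So 6 is already optimal.

0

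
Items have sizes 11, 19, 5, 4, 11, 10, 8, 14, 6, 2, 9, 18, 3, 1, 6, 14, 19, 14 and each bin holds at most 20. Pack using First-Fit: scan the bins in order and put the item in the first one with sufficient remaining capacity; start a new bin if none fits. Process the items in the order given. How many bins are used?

Put 11 in bin 1; 9 remain.
Put 19 in bin 2; 1 remain.
Put 5 in bin 1; 4 remain.
Put 4 in bin 1; 0 remain.
Put 11 in bin 3; 9 remain.
Put 10 in bin 4; 10 remain.
Put 8 in bin 3; 1 remain.
Put 14 in bin 5; 6 remain.
Put 6 in bin 4; 4 remain.
Put 2 in bin 4; 2 remain.
Put 9 in bin 6; 11 remain.
Put 18 in bin 7; 2 remain.
Put 3 in bin 5; 3 remain.
Put 1 in bin 2; 0 remain.
Put 6 in bin 6; 5 remain.
Put 14 in bin 8; 6 remain.
Put 19 in bin 9; 1 remain.
Put 14 in bin 10; 6 remain.
Final bins: [11,5,4] [19,1] [11,8] [10,6,2] [14,3] [9,6] [18] [14] [19] [14].

10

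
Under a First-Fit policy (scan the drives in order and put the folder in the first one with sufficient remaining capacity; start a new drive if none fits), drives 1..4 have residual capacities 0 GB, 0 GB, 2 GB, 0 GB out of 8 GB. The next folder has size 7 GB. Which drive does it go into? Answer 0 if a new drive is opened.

0

No drive has ≥ 7 GB free, so a new drive is opened.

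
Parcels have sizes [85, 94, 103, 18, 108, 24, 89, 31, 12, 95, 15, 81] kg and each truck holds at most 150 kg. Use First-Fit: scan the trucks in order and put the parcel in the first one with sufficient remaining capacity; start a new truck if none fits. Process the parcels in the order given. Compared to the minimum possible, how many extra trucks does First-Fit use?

First-Fit: [85,18,24,12] [94,31,15] [103] [108] [89] [95] [81] → 7 trucks.
7 parcels exceed 75 kg (half the capacity), and no two of those can share a truck, so at least 7 trucks are needed.
So 7 is already optimal.

0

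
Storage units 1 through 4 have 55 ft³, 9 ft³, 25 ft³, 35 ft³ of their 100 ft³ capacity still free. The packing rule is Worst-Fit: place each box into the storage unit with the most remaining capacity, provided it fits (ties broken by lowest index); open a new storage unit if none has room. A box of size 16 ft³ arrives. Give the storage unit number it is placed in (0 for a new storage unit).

1

Storage units with room: storage unit 1 (55 ft³), storage unit 3 (25 ft³), storage unit 4 (35 ft³).
Most room is storage unit 1 with 55 ft³ free.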